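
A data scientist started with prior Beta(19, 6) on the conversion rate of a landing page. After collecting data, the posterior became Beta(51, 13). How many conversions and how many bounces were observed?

Under Beta–binomial conjugacy the posterior parameters are (α+s, β+f).
Match parameters: s=51−19=32, f=13−6=7.

32 conversions and 7 bounces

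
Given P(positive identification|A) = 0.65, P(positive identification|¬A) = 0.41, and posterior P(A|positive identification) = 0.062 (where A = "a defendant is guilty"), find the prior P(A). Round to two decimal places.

Bayes' rule in odds form gives O(A|E) = O(A)·[P(E|A)/P(E|¬A)], hence O(A) = O(A|E)/LR.
Posterior odds = 0.062/(1−0.062) = 0.0661. LR = 0.65/0.41 = 1.5854.
Prior odds = 0.0661/1.5854 = 0.0417, so P(A) = 0.0417/(1+0.0417) ≈ 0.04.

P(A) = 0.04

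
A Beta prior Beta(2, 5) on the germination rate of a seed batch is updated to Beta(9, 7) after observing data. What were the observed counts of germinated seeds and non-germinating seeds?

7 germinated seeds and 2 non-germinating seeds

A Beta(a, b) prior with s successes and f failures in binomial data gives a Beta(a+s, b+f) posterior.
So s = 9 − 2 = 7 and f = 7 − 5 = 2.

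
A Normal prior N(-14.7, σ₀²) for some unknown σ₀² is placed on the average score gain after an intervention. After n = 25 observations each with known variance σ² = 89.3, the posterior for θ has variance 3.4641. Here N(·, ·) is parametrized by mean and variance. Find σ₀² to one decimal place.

σ₀² = 114.7

Posterior precision equals prior precision plus data precision: 1/σ_n² = 1/σ₀² + n/σ².
So 1/σ₀² = 1/3.4641 − 25/89.3 = 0.288675 − 0.279955 = 0.008720.
Hence σ₀² = 1/0.008720 ≈ 114.7.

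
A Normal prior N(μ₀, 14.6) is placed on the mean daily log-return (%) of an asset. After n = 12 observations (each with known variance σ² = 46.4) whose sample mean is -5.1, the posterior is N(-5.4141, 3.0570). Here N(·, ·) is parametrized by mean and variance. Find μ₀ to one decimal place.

The posterior mean is a precision-weighted average: μ_n = (τ₀μ₀ + τ_data·x̄)/(τ₀+τ_data), with τ₀=1/σ₀² and τ_data=n/σ².
Here τ₀ = 1/14.6 = 0.068493 and τ_data = 12/46.4 = 0.258621, so τ_n = 0.327114.
Rearranging for μ₀: μ₀ = (μ_n·τ_n − τ_data·x̄)/τ₀ = (-5.4141·0.327114 − 0.258621·-5.1) / 0.068493 = -0.452061/0.068493 ≈ -6.6.

μ₀ = -6.6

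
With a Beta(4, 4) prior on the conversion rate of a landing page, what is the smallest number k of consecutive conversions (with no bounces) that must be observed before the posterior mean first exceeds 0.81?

After k conversions and 0 bounces the posterior is Beta(4+k, 4), with mean (4+k)/(4+4+k).
Set (4+k)/(8+k) > 0.81 and solve: k > (0.81·8 − 4)/(1 − 0.81) = 13.053.
The smallest integer exceeding 13.053 is 14, and checking k=14: (18)/(22) = 0.8182 > 0.81.

k = 14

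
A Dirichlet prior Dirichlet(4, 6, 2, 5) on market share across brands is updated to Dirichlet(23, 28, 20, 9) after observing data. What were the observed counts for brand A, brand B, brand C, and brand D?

For a Dirichlet(α) prior with multinomial counts c, the posterior is Dirichlet(α + c) componentwise.
Counts are posterior − prior componentwise: 23−4=19, 28−6=22, 20−2=18, 9−5=4.

counts (19, 22, 18, 4)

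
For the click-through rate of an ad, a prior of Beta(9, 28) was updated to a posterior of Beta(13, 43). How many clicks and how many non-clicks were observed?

A Beta(α, β) prior with s successes and f failures in binomial data gives a Beta(α+s, β+f) posterior.
So s = 13 − 9 = 4 and f = 43 − 28 = 15.

4 clicks and 15 non-clicks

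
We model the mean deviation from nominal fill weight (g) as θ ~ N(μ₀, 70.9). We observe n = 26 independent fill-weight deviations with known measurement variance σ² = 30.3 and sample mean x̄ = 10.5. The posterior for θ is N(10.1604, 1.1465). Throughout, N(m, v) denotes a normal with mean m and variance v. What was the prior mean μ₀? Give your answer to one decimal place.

With known observation variance, the Normal–Normal posterior has precision τ_n = τ₀ + n/σ² and mean μ_n = (τ₀μ₀ + (n/σ²)x̄)/τ_n.
Here τ₀ = 1/70.9 = 0.014104 and τ_data = 26/30.3 = 0.858086, so τ_n = 0.872190.
Rearranging for μ₀: μ₀ = (μ_n·τ_n − τ_data·x̄)/τ₀ = (10.1604·0.872190 − 0.858086·10.5) / 0.014104 = -0.148104/0.014104 ≈ -10.5.

μ₀ = -10.5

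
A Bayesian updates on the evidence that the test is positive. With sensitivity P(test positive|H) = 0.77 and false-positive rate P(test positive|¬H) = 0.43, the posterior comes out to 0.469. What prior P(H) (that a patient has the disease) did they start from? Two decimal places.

Bayes' rule in odds form gives O(H|E) = O(H)·[P(E|H)/P(E|¬H)], hence O(H) = O(H|E)/LR.
Posterior odds = 0.469/(1−0.469) = 0.8832. LR = 0.77/0.43 = 1.7907.
Prior odds = 0.8832/1.7907 = 0.4932, so P(H) = 0.4932/(1+0.4932) ≈ 0.33.

P(H) = 0.33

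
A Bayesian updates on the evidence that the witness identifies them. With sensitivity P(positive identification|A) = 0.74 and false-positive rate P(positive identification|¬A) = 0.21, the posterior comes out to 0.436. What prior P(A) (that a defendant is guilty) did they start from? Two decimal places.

In odds form, posterior odds = prior odds × likelihood ratio, so prior odds = posterior odds ÷ LR.
Posterior odds = 0.436/(1−0.436) = 0.7730. LR = 0.74/0.21 = 3.5238.
Prior odds = 0.7730/3.5238 = 0.2194, so P(A) = 0.2194/(1+0.2194) ≈ 0.18.

P(A) = 0.18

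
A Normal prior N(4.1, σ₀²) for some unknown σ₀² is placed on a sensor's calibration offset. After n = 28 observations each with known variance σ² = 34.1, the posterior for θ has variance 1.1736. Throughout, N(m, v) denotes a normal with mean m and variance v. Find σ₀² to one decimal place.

Posterior precision equals prior precision plus data precision: 1/σ_n² = 1/σ₀² + n/σ².
So 1/σ₀² = 1/1.1736 − 28/34.1 = 0.852079 − 0.821114 = 0.030965.
Hence σ₀² = 1/0.030965 ≈ 32.3.

σ₀² = 32.3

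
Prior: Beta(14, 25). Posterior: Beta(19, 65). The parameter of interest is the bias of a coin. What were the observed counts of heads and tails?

5 heads and 40 tails

A Beta(a, b) prior with s successes and f failures in binomial data gives a Beta(a+s, b+f) posterior.
So s = 19 − 14 = 5 and f = 65 − 25 = 40.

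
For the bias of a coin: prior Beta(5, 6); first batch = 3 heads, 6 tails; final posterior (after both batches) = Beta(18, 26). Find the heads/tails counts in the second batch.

10 heads and 14 tails

Because Beta–binomial updating is additive in the counts, the combined data contributed (α_post−α_prior, β_post−β_prior) successes and failures.
Total across both batches: 18−5=13 heads, 26−6=20 tails.
Subtract the first batch: 13−3=10 heads and 20−6=14 tails.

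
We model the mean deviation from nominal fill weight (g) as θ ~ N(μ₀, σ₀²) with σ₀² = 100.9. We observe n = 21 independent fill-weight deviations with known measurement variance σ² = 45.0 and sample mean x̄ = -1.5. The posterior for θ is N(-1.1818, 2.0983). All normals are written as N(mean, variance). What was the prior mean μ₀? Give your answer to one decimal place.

μ₀ = 13.8

The posterior mean is a precision-weighted average: μ_n = (τ₀μ₀ + τ_data·x̄)/(τ₀+τ_data), with τ₀=1/σ₀² and τ_data=n/σ².
Here τ₀ = 1/100.9 = 0.009911 and τ_data = 21/45.0 = 0.466667, so τ_n = 0.476578.
Rearranging for μ₀: μ₀ = (μ_n·τ_n − τ_data·x̄)/τ₀ = (-1.1818·0.476578 − 0.466667·-1.5) / 0.009911 = 0.136781/0.009911 ≈ 13.8.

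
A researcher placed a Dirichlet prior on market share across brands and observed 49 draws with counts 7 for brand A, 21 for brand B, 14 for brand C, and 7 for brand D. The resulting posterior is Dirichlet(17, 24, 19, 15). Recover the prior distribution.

Dirichlet(10, 3, 5, 8)

For a Dirichlet(α) prior with multinomial counts c, the posterior is Dirichlet(α + c) componentwise.
Subtract each count from the matching posterior parameter: 17−7=10, 24−21=3, 19−14=5, 15−7=8.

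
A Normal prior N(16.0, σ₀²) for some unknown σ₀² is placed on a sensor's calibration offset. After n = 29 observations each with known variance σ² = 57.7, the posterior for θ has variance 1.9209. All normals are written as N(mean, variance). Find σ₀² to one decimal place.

σ₀² = 55.6

Posterior precision equals prior precision plus data precision: 1/σ_n² = 1/σ₀² + n/σ².
So 1/σ₀² = 1/1.9209 − 29/57.7 = 0.520589 − 0.502600 = 0.017989.
Hence σ₀² = 1/0.017989 ≈ 55.6.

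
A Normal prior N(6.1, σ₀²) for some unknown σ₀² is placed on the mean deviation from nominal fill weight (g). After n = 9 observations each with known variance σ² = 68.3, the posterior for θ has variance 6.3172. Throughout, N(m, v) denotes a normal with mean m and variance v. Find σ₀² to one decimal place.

Posterior precision equals prior precision plus data precision: 1/σ_n² = 1/σ₀² + n/σ².
So 1/σ₀² = 1/6.3172 − 9/68.3 = 0.158298 − 0.131772 = 0.026526.
Hence σ₀² = 1/0.026526 ≈ 37.7.

σ₀² = 37.7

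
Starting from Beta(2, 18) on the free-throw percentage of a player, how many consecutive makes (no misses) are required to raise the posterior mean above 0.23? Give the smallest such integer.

k = 4

After k makes and 0 misses the posterior is Beta(2+k, 18), with mean (2+k)/(2+18+k).
Set (2+k)/(20+k) > 0.23 and solve: k > (0.23·20 − 2)/(1 − 0.23) = 3.377.
The smallest integer exceeding 3.377 is 4.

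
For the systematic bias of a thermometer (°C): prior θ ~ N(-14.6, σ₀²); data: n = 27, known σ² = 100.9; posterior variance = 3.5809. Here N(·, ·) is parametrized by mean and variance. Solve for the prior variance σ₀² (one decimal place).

σ₀² = 85.7

Posterior precision equals prior precision plus data precision: 1/σ_n² = 1/σ₀² + n/σ².
So 1/σ₀² = 1/3.5809 − 27/100.9 = 0.279259 − 0.267592 = 0.011667.
Hence σ₀² = 1/0.011667 ≈ 85.7.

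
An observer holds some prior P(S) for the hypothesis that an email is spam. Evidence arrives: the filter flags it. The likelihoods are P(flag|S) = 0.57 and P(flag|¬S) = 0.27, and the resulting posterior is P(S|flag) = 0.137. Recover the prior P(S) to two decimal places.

In odds form, posterior odds = prior odds × likelihood ratio, so prior odds = posterior odds ÷ LR.
Posterior odds = 0.137/(1−0.137) = 0.1587. LR = 0.57/0.27 = 2.1111.
Prior odds = 0.1587/2.1111 = 0.0752, so P(S) = 0.0752/(1+0.0752) ≈ 0.07.

P(S) = 0.07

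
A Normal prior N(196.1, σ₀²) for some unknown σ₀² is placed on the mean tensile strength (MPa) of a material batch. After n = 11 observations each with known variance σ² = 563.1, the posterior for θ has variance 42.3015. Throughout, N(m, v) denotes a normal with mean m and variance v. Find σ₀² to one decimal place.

σ₀² = 243.6

For the Normal–Normal model with known σ², precisions add: τ_n = τ₀ + n/σ².
So 1/σ₀² = 1/42.3015 − 11/563.1 = 0.023640 − 0.019535 = 0.004105.
Hence σ₀² = 1/0.004105 ≈ 243.6.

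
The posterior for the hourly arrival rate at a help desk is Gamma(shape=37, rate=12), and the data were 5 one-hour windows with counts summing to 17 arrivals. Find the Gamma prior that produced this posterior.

A Gamma(α, β) prior (rate parametrization) on a Poisson rate with n observations summing to S gives posterior Gamma(α+S, β+n).
So α = 37 − 17 = 20 and β = 12 − 5 = 7.

Gamma(shape=20, rate=7)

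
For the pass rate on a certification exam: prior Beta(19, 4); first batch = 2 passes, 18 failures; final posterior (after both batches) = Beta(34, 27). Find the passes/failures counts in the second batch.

13 passes and 5 failures

Sequential conjugate updates are equivalent to a single update on the pooled data, so total successes = posterior α − prior α and total failures = posterior β − prior β.
Total across both batches: 34−19=15 passes, 27−4=23 failures.
Subtract the first batch: 15−2=13 passes and 23−18=5 failures.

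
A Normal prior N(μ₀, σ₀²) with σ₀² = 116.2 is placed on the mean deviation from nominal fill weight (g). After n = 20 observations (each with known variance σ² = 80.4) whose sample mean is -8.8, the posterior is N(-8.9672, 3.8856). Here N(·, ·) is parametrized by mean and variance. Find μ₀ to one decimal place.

μ₀ = -13.8

The posterior mean is a precision-weighted average: μ_n = (τ₀μ₀ + τ_data·x̄)/(τ₀+τ_data), with τ₀=1/σ₀² and τ_data=n/σ².
Here τ₀ = 1/116.2 = 0.008606 and τ_data = 20/80.4 = 0.248756, so τ_n = 0.257362.
Rearranging for μ₀: μ₀ = (μ_n·τ_n − τ_data·x̄)/τ₀ = (-8.9672·0.257362 − 0.248756·-8.8) / 0.008606 = -0.118764/0.008606 ≈ -13.8.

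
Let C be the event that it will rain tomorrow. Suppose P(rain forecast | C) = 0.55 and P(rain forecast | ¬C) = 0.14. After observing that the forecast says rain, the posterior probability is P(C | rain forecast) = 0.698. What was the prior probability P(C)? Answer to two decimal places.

In odds form, posterior odds = prior odds × likelihood ratio, so prior odds = posterior odds ÷ LR.
Posterior odds = 0.698/(1−0.698) = 2.3113. LR = 0.55/0.14 = 3.9286.
Prior odds = 2.3113/3.9286 = 0.5883, so P(C) = 0.5883/(1+0.5883) ≈ 0.37.

P(C) = 0.37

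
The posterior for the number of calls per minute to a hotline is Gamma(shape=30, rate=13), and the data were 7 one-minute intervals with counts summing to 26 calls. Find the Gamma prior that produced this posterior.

Gamma(shape=4, rate=6)

A Gamma(α, β) prior (rate parametrization) on a Poisson rate with n observations summing to S gives posterior Gamma(α+S, β+n).
So α = 30 − 26 = 4 and β = 13 − 7 = 6.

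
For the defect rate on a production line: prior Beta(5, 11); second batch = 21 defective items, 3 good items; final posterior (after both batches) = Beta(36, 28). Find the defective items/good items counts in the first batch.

Sequential conjugate updates are equivalent to a single update on the pooled data, so total successes = posterior α − prior α and total failures = posterior β − prior β.
Total across both batches: 36−5=31 defective items, 28−11=17 good items.
Subtract the second batch: 31−21=10 defective items and 17−3=14 good items.

10 defective items and 14 good items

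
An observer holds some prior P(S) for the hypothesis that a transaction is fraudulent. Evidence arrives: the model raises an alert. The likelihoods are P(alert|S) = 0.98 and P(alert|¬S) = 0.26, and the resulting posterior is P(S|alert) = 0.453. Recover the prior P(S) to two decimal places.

P(S) = 0.18

Bayes' rule in odds form gives O(S|E) = O(S)·[P(E|S)/P(E|¬S)], hence O(S) = O(S|E)/LR.
Posterior odds = 0.453/(1−0.453) = 0.8282. LR = 0.98/0.26 = 3.7692.
Prior odds = 0.8282/3.7692 = 0.2197, so P(S) = 0.2197/(1+0.2197) ≈ 0.18.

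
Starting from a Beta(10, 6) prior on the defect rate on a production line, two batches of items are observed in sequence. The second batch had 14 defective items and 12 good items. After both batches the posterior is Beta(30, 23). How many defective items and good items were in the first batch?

Because Beta–binomial updating is additive in the counts, the combined data contributed (α_post−α_prior, β_post−β_prior) successes and failures.
Total across both batches: 30−10=20 defective items, 23−6=17 good items.
Subtract the second batch: 20−14=6 defective items and 17−12=5 good items.

6 defective items and 5 good items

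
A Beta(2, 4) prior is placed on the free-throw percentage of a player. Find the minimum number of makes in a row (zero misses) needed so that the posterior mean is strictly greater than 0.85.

k = 21

After k makes and 0 misses the posterior is Beta(2+k, 4), with mean (2+k)/(2+4+k).
Set (2+k)/(6+k) > 0.85 and solve: k > (0.85·6 − 2)/(1 − 0.85) = 20.667.
The smallest integer exceeding 20.667 is 21.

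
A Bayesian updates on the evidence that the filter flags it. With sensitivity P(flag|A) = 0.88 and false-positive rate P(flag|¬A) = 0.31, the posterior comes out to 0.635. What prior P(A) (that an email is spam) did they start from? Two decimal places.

P(A) = 0.38

Bayes' rule in odds form gives O(A|E) = O(A)·[P(E|A)/P(E|¬A)], hence O(A) = O(A|E)/LR.
Posterior odds = 0.635/(1−0.635) = 1.7397. LR = 0.88/0.31 = 2.8387.
Prior odds = 1.7397/2.8387 = 0.6129, so P(A) = 0.6129/(1+0.6129) ≈ 0.38.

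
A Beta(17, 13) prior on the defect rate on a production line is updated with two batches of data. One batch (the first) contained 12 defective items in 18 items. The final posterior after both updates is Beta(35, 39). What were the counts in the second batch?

Because Beta–binomial updating is additive in the counts, the combined data contributed (α_post−α_prior, β_post−β_prior) successes and failures.
Total across both batches: 35−17=18 defective items, 39−13=26 good items.
Subtract the first batch: 18−12=6 defective items and 26−6=20 good items.

6 defective items and 20 good items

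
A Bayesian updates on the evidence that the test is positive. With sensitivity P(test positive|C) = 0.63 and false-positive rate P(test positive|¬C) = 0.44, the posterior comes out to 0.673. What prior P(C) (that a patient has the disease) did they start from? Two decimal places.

In odds form, posterior odds = prior odds × likelihood ratio, so prior odds = posterior odds ÷ LR.
Posterior odds = 0.673/(1−0.673) = 2.0581. LR = 0.63/0.44 = 1.4318.
Prior odds = 2.0581/1.4318 = 1.4374, so P(C) = 1.4374/(1+1.4374) ≈ 0.59.

P(C) = 0.59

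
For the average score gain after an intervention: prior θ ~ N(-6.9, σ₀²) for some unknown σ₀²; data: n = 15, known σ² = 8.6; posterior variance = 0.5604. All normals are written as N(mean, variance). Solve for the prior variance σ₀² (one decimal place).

For the Normal–Normal model with known σ², precisions add: τ_n = τ₀ + n/σ².
So 1/σ₀² = 1/0.5604 − 15/8.6 = 1.784440 − 1.744186 = 0.040254.
Hence σ₀² = 1/0.040254 ≈ 24.8.

σ₀² = 24.8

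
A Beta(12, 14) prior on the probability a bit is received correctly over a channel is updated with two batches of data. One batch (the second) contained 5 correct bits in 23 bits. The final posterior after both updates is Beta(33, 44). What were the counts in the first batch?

Because Beta–binomial updating is additive in the counts, the combined data contributed (α_post−α_prior, β_post−β_prior) successes and failures.
Total across both batches: 33−12=21 correct bits, 44−14=30 errors.
Subtract the second batch: 21−5=16 correct bits and 30−18=12 errors.

16 correct bits and 12 errors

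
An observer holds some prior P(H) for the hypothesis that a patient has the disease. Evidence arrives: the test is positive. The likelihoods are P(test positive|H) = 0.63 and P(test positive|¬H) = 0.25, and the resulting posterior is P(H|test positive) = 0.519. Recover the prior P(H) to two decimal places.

Bayes' rule in odds form gives O(H|E) = O(H)·[P(E|H)/P(E|¬H)], hence O(H) = O(H|E)/LR.
Posterior odds = 0.519/(1−0.519) = 1.0790. LR = 0.63/0.25 = 2.5200.
Prior odds = 1.0790/2.5200 = 0.4282, so P(H) = 0.4282/(1+0.4282) ≈ 0.30.

P(H) = 0.30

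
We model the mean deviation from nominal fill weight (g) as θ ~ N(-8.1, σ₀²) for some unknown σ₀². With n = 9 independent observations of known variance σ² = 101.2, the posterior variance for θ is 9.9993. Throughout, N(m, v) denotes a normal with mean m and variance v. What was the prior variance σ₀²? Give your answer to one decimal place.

Posterior precision equals prior precision plus data precision: 1/σ_n² = 1/σ₀² + n/σ².
So 1/σ₀² = 1/9.9993 − 9/101.2 = 0.100007 − 0.088933 = 0.011074.
Hence σ₀² = 1/0.011074 ≈ 90.3.

σ₀² = 90.3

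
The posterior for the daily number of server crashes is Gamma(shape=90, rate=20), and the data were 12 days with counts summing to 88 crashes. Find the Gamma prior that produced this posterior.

Gamma–Poisson conjugacy: posterior shape = α + Σxᵢ, posterior rate = β + n.
So α = 90 − 88 = 2 and β = 20 − 12 = 8.

Gamma(shape=2, rate=8)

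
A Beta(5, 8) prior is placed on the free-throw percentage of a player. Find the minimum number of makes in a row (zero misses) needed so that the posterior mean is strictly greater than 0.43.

k = 2

After k makes and 0 misses the posterior is Beta(5+k, 8), with mean (5+k)/(5+8+k).
Set (5+k)/(13+k) > 0.43 and solve: k > (0.43·13 − 5)/(1 − 0.43) = 1.035.
The smallest integer exceeding 1.035 is 2.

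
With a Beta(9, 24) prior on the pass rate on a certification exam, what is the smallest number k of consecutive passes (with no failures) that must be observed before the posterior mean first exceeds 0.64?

After k passes and 0 failures the posterior is Beta(9+k, 24), with mean (9+k)/(9+24+k).
Set (9+k)/(33+k) > 0.64 and solve: k > (0.64·33 − 9)/(1 − 0.64) = 33.667.
The smallest integer exceeding 33.667 is 34, and checking k=34: (43)/(67) = 0.6418 > 0.64.

k = 34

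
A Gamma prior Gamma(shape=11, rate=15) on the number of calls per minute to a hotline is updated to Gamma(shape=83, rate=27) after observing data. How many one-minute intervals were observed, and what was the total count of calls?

Gamma–Poisson conjugacy: posterior shape = α + Σxᵢ, posterior rate = β + n.
Matching: Σxᵢ = 83 − 11 = 72 and n = 27 − 15 = 12.

n = 12 one-minute intervals with total 72 calls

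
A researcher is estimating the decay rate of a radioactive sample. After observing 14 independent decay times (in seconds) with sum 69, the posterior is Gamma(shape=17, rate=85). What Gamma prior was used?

For an exponential likelihood with a Gamma(α, β) prior on the rate, n observations with total T give posterior Gamma(α+n, β+T).
So α = 17 − 14 = 3 and β = 85 − 69 = 16.

Gamma(shape=3, rate=16)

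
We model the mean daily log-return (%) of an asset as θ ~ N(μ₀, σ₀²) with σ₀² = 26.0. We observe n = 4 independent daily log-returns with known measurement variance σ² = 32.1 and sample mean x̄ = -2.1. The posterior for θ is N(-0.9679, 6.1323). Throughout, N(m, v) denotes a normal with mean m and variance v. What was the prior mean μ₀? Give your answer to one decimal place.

μ₀ = 2.7

With known observation variance, the Normal–Normal posterior has precision τ_n = τ₀ + n/σ² and mean μ_n = (τ₀μ₀ + (n/σ²)x̄)/τ_n.
Here τ₀ = 1/26.0 = 0.038462 and τ_data = 4/32.1 = 0.124611, so τ_n = 0.163073.
Rearranging for μ₀: μ₀ = (μ_n·τ_n − τ_data·x̄)/τ₀ = (-0.9679·0.163073 − 0.124611·-2.1) / 0.038462 = 0.103845/0.038462 ≈ 2.7.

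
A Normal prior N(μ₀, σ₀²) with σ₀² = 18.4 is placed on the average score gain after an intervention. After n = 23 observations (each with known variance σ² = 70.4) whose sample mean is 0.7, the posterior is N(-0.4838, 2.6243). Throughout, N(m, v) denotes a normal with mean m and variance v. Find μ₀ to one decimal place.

The posterior mean is a precision-weighted average: μ_n = (τ₀μ₀ + τ_data·x̄)/(τ₀+τ_data), with τ₀=1/σ₀² and τ_data=n/σ².
Here τ₀ = 1/18.4 = 0.054348 and τ_data = 23/70.4 = 0.326705, so τ_n = 0.381053.
Rearranging for μ₀: μ₀ = (μ_n·τ_n − τ_data·x̄)/τ₀ = (-0.4838·0.381053 − 0.326705·0.7) / 0.054348 = -0.413047/0.054348 ≈ -7.6.

μ₀ = -7.6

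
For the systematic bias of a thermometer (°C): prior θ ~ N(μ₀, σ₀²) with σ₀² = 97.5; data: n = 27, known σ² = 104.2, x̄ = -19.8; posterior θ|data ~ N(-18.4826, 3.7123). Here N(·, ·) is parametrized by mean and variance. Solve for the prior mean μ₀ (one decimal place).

μ₀ = 14.8

The posterior mean is a precision-weighted average: μ_n = (τ₀μ₀ + τ_data·x̄)/(τ₀+τ_data), with τ₀=1/σ₀² and τ_data=n/σ².
Here τ₀ = 1/97.5 = 0.010256 and τ_data = 27/104.2 = 0.259117, so τ_n = 0.269373.
Rearranging for μ₀: μ₀ = (μ_n·τ_n − τ_data·x̄)/τ₀ = (-18.4826·0.269373 − 0.259117·-19.8) / 0.010256 = 0.151803/0.010256 ≈ 14.8.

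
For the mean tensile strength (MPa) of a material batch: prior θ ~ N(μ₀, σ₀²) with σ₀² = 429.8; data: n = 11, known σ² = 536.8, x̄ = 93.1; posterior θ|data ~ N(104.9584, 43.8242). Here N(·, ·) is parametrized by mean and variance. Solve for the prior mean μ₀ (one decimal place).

The posterior mean is a precision-weighted average: μ_n = (τ₀μ₀ + τ_data·x̄)/(τ₀+τ_data), with τ₀=1/σ₀² and τ_data=n/σ².
Here τ₀ = 1/429.8 = 0.002327 and τ_data = 11/536.8 = 0.020492, so τ_n = 0.022819.
Rearranging for μ₀: μ₀ = (μ_n·τ_n − τ_data·x̄)/τ₀ = (104.9584·0.022819 − 0.020492·93.1) / 0.002327 = 0.487241/0.002327 ≈ 209.4.

μ₀ = 209.4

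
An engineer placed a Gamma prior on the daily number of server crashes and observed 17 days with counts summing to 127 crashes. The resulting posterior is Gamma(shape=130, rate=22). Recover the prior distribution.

Gamma(shape=3, rate=5)

A Gamma(α, β) prior (rate parametrization) on a Poisson rate with n observations summing to S gives posterior Gamma(α+S, β+n).
So α = 130 − 127 = 3 and β = 22 − 17 = 5.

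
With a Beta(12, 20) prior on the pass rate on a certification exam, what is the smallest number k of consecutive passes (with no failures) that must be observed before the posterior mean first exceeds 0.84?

k = 94

After k passes and 0 failures the posterior is Beta(12+k, 20), with mean (12+k)/(12+20+k).
Set (12+k)/(32+k) > 0.84 and solve: k > (0.84·32 − 12)/(1 − 0.84) = 93.000.
The smallest integer exceeding 93.000 is 94.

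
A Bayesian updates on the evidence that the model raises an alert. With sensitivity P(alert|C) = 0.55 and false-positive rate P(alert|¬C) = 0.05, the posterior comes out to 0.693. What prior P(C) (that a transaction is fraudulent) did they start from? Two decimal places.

P(C) = 0.17

Bayes' rule in odds form gives O(C|E) = O(C)·[P(E|C)/P(E|¬C)], hence O(C) = O(C|E)/LR.
Posterior odds = 0.693/(1−0.693) = 2.2573. LR = 0.55/0.05 = 11.0000.
Prior odds = 2.2573/11.0000 = 0.2052, so P(C) = 0.2052/(1+0.2052) ≈ 0.17.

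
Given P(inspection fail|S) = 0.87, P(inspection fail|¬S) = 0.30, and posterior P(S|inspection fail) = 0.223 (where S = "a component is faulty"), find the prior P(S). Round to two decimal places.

Bayes' rule in odds form gives O(S|E) = O(S)·[P(E|S)/P(E|¬S)], hence O(S) = O(S|E)/LR.
Posterior odds = 0.223/(1−0.223) = 0.2870. LR = 0.87/0.30 = 2.9000.
Prior odds = 0.2870/2.9000 = 0.0990, so P(S) = 0.0990/(1+0.0990) ≈ 0.09.

P(S) = 0.09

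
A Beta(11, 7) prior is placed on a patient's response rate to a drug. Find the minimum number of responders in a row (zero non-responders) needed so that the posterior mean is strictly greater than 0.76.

k = 12

After k responders and 0 non-responders the posterior is Beta(11+k, 7), with mean (11+k)/(11+7+k).
Set (11+k)/(18+k) > 0.76 and solve: k > (0.76·18 − 11)/(1 − 0.76) = 11.167.
The smallest integer exceeding 11.167 is 12.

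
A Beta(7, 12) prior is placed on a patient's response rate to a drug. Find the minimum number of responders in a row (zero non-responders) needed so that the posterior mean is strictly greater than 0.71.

After k responders and 0 non-responders the posterior is Beta(7+k, 12), with mean (7+k)/(7+12+k).
Set (7+k)/(19+k) > 0.71 and solve: k > (0.71·19 − 7)/(1 − 0.71) = 22.379.
The smallest integer exceeding 22.379 is 23, and checking k=23: (30)/(42) = 0.7143 > 0.71.

k = 23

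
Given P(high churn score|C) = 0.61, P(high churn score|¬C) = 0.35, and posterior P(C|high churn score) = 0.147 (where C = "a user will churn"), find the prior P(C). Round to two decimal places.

P(C) = 0.09

In odds form, posterior odds = prior odds × likelihood ratio, so prior odds = posterior odds ÷ LR.
Posterior odds = 0.147/(1−0.147) = 0.1723. LR = 0.61/0.35 = 1.7429.
Prior odds = 0.1723/1.7429 = 0.0989, so P(C) = 0.0989/(1+0.0989) ≈ 0.09.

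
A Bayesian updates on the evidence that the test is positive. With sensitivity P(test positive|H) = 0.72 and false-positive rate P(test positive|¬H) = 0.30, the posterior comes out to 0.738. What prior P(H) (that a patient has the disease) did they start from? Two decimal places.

Bayes' rule in odds form gives O(H|E) = O(H)·[P(E|H)/P(E|¬H)], hence O(H) = O(H|E)/LR.
Posterior odds = 0.738/(1−0.738) = 2.8168. LR = 0.72/0.30 = 2.4000.
Prior odds = 2.8168/2.4000 = 1.1737, so P(H) = 1.1737/(1+1.1737) ≈ 0.54.

P(H) = 0.54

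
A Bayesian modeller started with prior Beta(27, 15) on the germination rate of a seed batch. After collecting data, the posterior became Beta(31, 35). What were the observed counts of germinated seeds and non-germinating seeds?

Under Beta–binomial conjugacy the posterior parameters are (a+s, b+f).
So s = 31 − 27 = 4 and f = 35 − 15 = 20.

4 germinated seeds and 20 non-germinating seeds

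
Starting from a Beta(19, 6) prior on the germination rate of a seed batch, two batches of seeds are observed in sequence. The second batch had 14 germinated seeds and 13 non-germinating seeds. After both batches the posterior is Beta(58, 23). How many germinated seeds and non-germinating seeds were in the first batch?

Sequential conjugate updates are equivalent to a single update on the pooled data, so total successes = posterior α − prior α and total failures = posterior β − prior β.
Total across both batches: 58−19=39 germinated seeds, 23−6=17 non-germinating seeds.
Subtract the second batch: 39−14=25 germinated seeds and 17−13=4 non-germinating seeds.

25 germinated seeds and 4 non-germinating seeds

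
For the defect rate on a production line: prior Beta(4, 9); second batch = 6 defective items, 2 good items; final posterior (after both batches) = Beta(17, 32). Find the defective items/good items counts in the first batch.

7 defective items and 21 good items

Sequential conjugate updates are equivalent to a single update on the pooled data, so total successes = posterior α − prior α and total failures = posterior β − prior β.
Total across both batches: 17−4=13 defective items, 32−9=23 good items.
Subtract the second batch: 13−6=7 defective items and 23−2=21 good items.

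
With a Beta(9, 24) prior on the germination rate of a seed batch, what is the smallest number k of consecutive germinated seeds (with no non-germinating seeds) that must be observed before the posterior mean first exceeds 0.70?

k = 48

After k germinated seeds and 0 non-germinating seeds the posterior is Beta(9+k, 24), with mean (9+k)/(9+24+k).
Set (9+k)/(33+k) > 0.70 and solve: k > (0.70·33 − 9)/(1 − 0.70) = 47.000.
The smallest integer exceeding 47.000 is 48, and checking k=48: (57)/(81) = 0.7037 > 0.70.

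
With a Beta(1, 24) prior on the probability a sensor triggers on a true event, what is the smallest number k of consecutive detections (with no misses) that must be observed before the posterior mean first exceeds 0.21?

After k detections and 0 misses the posterior is Beta(1+k, 24), with mean (1+k)/(1+24+k).
Set (1+k)/(25+k) > 0.21 and solve: k > (0.21·25 − 1)/(1 − 0.21) = 5.380.
The smallest integer exceeding 5.380 is 6, and checking k=6: (7)/(31) = 0.2258 > 0.21.

k = 6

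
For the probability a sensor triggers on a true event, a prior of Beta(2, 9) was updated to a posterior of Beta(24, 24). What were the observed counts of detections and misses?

22 detections and 15 misses

A Beta(α, β) prior with s successes and f failures in binomial data gives a Beta(α+s, β+f) posterior.
So s = 24 − 2 = 22 and f = 24 − 9 = 15.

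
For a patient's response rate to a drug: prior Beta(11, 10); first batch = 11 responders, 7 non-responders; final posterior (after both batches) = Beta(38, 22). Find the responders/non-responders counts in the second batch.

Sequential conjugate updates are equivalent to a single update on the pooled data, so total successes = posterior α − prior α and total failures = posterior β − prior β.
Total across both batches: 38−11=27 responders, 22−10=12 non-responders.
Subtract the first batch: 27−11=16 responders and 12−7=5 non-responders.

16 responders and 5 non-responders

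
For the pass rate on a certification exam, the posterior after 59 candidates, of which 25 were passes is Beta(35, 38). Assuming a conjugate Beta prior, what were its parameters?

Beta is conjugate to the binomial likelihood: posterior = Beta(a+s, b+f).
So a = 35 − 25 = 10 and b = 38 − 34 = 4.

Beta(10, 4)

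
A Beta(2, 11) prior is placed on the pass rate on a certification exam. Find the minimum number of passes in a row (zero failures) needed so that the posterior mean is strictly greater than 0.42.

After k passes and 0 failures the posterior is Beta(2+k, 11), with mean (2+k)/(2+11+k).
Set (2+k)/(13+k) > 0.42 and solve: k > (0.42·13 − 2)/(1 − 0.42) = 5.966.
The smallest integer exceeding 5.966 is 6, and checking k=6: (8)/(19) = 0.4211 > 0.42.

k = 6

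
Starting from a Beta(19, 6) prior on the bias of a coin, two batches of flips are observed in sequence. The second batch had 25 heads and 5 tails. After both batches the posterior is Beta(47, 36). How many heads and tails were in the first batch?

3 heads and 25 tails

Sequential conjugate updates are equivalent to a single update on the pooled data, so total successes = posterior α − prior α and total failures = posterior β − prior β.
Total across both batches: 47−19=28 heads, 36−6=30 tails.
Subtract the second batch: 28−25=3 heads and 30−5=25 tails.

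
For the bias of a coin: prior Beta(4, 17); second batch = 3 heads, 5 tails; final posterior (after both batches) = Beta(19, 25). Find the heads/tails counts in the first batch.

Sequential conjugate updates are equivalent to a single update on the pooled data, so total successes = posterior α − prior α and total failures = posterior β − prior β.
Total across both batches: 19−4=15 heads, 25−17=8 tails.
Subtract the second batch: 15−3=12 heads and 8−5=3 tails.

12 heads and 3 tails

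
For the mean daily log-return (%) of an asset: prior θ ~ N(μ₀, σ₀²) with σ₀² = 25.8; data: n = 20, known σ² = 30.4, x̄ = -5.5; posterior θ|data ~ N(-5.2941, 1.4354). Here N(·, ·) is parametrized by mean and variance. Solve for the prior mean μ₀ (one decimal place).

μ₀ = -1.8

With known observation variance, the Normal–Normal posterior has precision τ_n = τ₀ + n/σ² and mean μ_n = (τ₀μ₀ + (n/σ²)x̄)/τ_n.
Here τ₀ = 1/25.8 = 0.038760 and τ_data = 20/30.4 = 0.657895, so τ_n = 0.696655.
Rearranging for μ₀: μ₀ = (μ_n·τ_n − τ_data·x̄)/τ₀ = (-5.2941·0.696655 − 0.657895·-5.5) / 0.038760 = -0.069739/0.038760 ≈ -1.8.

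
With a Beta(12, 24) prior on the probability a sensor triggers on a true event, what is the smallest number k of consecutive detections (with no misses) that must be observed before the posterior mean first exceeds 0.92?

k = 265

After k detections and 0 misses the posterior is Beta(12+k, 24), with mean (12+k)/(12+24+k).
Set (12+k)/(36+k) > 0.92 and solve: k > (0.92·36 − 12)/(1 − 0.92) = 264.000.
The smallest integer exceeding 264.000 is 265.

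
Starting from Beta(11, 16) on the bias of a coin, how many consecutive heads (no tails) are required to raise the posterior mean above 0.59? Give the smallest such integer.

After k heads and 0 tails the posterior is Beta(11+k, 16), with mean (11+k)/(11+16+k).
Set (11+k)/(27+k) > 0.59 and solve: k > (0.59·27 − 11)/(1 − 0.59) = 12.024.
The smallest integer exceeding 12.024 is 13.

k = 13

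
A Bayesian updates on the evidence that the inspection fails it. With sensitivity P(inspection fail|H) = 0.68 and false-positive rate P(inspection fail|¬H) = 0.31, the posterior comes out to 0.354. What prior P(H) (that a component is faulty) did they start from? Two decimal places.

P(H) = 0.20

Bayes' rule in odds form gives O(H|E) = O(H)·[P(E|H)/P(E|¬H)], hence O(H) = O(H|E)/LR.
Posterior odds = 0.354/(1−0.354) = 0.5480. LR = 0.68/0.31 = 2.1935.
Prior odds = 0.5480/2.1935 = 0.2498, so P(H) = 0.2498/(1+0.2498) ≈ 0.20.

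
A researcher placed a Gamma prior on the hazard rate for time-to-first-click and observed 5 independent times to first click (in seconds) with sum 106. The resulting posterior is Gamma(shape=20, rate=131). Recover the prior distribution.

Gamma(shape=15, rate=25)

Gamma–exponential conjugacy: posterior shape = α + n, posterior rate = β + Σtᵢ.
So α = 20 − 5 = 15 and β = 131 − 106 = 25.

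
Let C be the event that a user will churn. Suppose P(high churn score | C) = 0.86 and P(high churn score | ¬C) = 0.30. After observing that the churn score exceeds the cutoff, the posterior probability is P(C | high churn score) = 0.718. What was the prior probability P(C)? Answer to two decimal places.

Bayes' rule in odds form gives O(C|E) = O(C)·[P(E|C)/P(E|¬C)], hence O(C) = O(C|E)/LR.
Posterior odds = 0.718/(1−0.718) = 2.5461. LR = 0.86/0.30 = 2.8667.
Prior odds = 2.5461/2.8667 = 0.8882, so P(C) = 0.8882/(1+0.8882) ≈ 0.47.

P(C) = 0.47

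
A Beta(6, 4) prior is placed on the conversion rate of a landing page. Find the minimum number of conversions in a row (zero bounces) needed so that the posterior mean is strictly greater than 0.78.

k = 9

After k conversions and 0 bounces the posterior is Beta(6+k, 4), with mean (6+k)/(6+4+k).
Set (6+k)/(10+k) > 0.78 and solve: k > (0.78·10 − 6)/(1 − 0.78) = 8.182.
The smallest integer exceeding 8.182 is 9, and checking k=9: (15)/(19) = 0.7895 > 0.78.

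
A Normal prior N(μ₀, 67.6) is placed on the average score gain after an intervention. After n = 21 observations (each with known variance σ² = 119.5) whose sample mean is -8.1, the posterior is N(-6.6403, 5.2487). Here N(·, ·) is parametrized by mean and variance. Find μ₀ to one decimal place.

With known observation variance, the Normal–Normal posterior has precision τ_n = τ₀ + n/σ² and mean μ_n = (τ₀μ₀ + (n/σ²)x̄)/τ_n.
Here τ₀ = 1/67.6 = 0.014793 and τ_data = 21/119.5 = 0.175732, so τ_n = 0.190525.
Rearranging for μ₀: μ₀ = (μ_n·τ_n − τ_data·x̄)/τ₀ = (-6.6403·0.190525 − 0.175732·-8.1) / 0.014793 = 0.158286/0.014793 ≈ 10.7.

μ₀ = 10.7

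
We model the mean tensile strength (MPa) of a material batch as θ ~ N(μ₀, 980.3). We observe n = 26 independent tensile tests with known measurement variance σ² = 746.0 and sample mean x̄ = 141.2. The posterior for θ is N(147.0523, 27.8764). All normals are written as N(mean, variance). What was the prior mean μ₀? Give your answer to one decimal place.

With known observation variance, the Normal–Normal posterior has precision τ_n = τ₀ + n/σ² and mean μ_n = (τ₀μ₀ + (n/σ²)x̄)/τ_n.
Here τ₀ = 1/980.3 = 0.001020 and τ_data = 26/746.0 = 0.034853, so τ_n = 0.035873.
Rearranging for μ₀: μ₀ = (μ_n·τ_n − τ_data·x̄)/τ₀ = (147.0523·0.035873 − 0.034853·141.2) / 0.001020 = 0.353964/0.001020 ≈ 347.0.

μ₀ = 347.0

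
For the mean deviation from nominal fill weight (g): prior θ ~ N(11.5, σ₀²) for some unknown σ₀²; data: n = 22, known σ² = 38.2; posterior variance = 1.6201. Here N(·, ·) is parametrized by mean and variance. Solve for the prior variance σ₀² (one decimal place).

σ₀² = 24.2

Posterior precision equals prior precision plus data precision: 1/σ_n² = 1/σ₀² + n/σ².
So 1/σ₀² = 1/1.6201 − 22/38.2 = 0.617246 − 0.575916 = 0.041330.
Hence σ₀² = 1/0.041330 ≈ 24.2.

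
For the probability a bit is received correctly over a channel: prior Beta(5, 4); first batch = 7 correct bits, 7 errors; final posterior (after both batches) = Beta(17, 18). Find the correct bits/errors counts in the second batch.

5 correct bits and 7 errors

Sequential conjugate updates are equivalent to a single update on the pooled data, so total successes = posterior α − prior α and total failures = posterior β − prior β.
Total across both batches: 17−5=12 correct bits, 18−4=14 errors.
Subtract the first batch: 12−7=5 correct bits and 14−7=7 errors.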